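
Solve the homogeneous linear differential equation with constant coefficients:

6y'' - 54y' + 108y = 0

Characteristic equation: 6r² - 54r + 108 = 0
Divide by 6: r² - 9r + 18 = 0
Roots: r = 3, 6 (distinct real)
General solution: y = C₁e^(3x) + C₂e^(6x)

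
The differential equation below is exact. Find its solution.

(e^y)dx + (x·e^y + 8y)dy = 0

Verify exactness: ∂M/∂y = ∂N/∂x ✓
Find F(x,y) such that ∂F/∂x = M, ∂F/∂y = N
Solution: x·e^y + 4y² = C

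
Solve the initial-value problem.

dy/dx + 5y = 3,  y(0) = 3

General solution: y = 3/5 + Ce^(-5x)
Applying y(0) = 3: C = 3 - 3/5 = 12/5
Particular solution: y = 3/5 + (12/5)e^(-5x)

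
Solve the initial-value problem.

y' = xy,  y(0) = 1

General solution: y = Ce^(x²/2)
Applying IC y(0) = 1:
Particular solution: y = e^(x²/2)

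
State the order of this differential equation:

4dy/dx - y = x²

The order is 1 (highest derivative is of order 1).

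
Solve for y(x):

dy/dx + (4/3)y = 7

Using integrating factor method:

General solution: y = 21/4 + Ce^(-4x/3)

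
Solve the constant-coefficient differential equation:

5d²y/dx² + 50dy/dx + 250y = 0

Characteristic equation: 5r² + 50r + 250 = 0
Divide by 5: r² + 10r + 50 = 0
Roots: r = -5 ± 5i (complex conjugates)
General solution: y = e^(-5x)(C₁cos(5x) + C₂sin(5x))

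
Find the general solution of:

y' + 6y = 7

Using integrating factor method:

General solution: y = 7/6 + Ce^(-6x)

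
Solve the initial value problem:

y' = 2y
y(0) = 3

General solution: y = Ce^(2x)
Applying IC y(0) = 3:
Particular solution: y = 3e^(2x)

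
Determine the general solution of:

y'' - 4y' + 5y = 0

Characteristic equation: r² - 4r + 5 = 0
Roots: r = 2 ± i (complex conjugates)
General solution: y = e^(2x)(C₁cos(x) + C₂sin(x))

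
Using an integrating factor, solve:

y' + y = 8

Using integrating factor method:

General solution: y = 8 + Ce^(-x)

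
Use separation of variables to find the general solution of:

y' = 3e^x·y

Separating variables and integrating:
ln|y| = 3e^x + C

General solution: y = Ce^(3e^x)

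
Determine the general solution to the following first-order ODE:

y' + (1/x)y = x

Using integrating factor method:

General solution: y = (1/3)x^2 + C/x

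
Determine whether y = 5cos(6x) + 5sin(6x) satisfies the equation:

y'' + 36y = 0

Verification:
y'' = -180cos(6x) - 180sin(6x)
y'' + 36y = 0 ✓

Yes, it is a solution.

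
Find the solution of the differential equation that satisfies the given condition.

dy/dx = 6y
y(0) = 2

General solution: y = Ce^(6x)
Applying IC y(0) = 2:
Particular solution: y = 2e^(6x)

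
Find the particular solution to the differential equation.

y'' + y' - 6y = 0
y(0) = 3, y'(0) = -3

General solution: y = C₁e^(2x) + C₂e^(-3x)
Applying ICs: C₁ = 6/5, C₂ = 9/5
Particular solution: y = (6/5)e^(2x) + (9/5)e^(-3x)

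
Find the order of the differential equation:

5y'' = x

The order is 2 (highest derivative is of order 2).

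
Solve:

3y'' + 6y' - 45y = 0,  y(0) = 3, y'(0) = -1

General solution: y = C₁e^(3x) + C₂e^(-5x)
Applying ICs: C₁ = 7/4, C₂ = 5/4
Particular solution: y = (7/4)e^(3x) + (5/4)e^(-5x)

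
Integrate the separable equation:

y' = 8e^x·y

Separating variables and integrating:
ln|y| = 8e^x + C

General solution: y = Ce^(8e^x)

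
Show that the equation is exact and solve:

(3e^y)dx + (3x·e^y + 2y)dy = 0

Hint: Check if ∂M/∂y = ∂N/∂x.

Verify exactness: ∂M/∂y = ∂N/∂x ✓
Find F(x,y) such that ∂F/∂x = M, ∂F/∂y = N
Solution: 3x·e^y + y² = C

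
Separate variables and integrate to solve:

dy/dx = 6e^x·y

Separating variables and integrating:
ln|y| = 6e^x + C

General solution: y = Ce^(6e^x)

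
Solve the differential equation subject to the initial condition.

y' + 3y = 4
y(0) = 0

General solution: y = 4/3 + Ce^(-3x)
Applying y(0) = 0: C = 0 - 4/3 = -4/3
Particular solution: y = 4/3 - (4/3)e^(-3x)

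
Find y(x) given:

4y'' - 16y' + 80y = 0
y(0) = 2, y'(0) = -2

General solution: y = e^(2x)(C₁cos(4x) + C₂sin(4x))
Complex roots r = 2 ± 4i
Applying ICs: C₁ = 2, C₂ = -3/2
Particular solution: y = e^(2x)(2cos(4x) - (3/2)sin(4x))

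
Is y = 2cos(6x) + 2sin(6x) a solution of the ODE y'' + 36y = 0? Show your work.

Verification:
y'' = -72cos(6x) - 72sin(6x)
y'' + 36y = 0 ✓

Yes, it is a solution.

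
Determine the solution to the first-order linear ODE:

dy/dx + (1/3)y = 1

Using integrating factor method:

General solution: y = 3 + Ce^(-x/3)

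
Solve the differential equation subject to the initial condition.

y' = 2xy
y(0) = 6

General solution: y = Ce^(x²)
Applying IC y(0) = 6:
Particular solution: y = 6e^(x²)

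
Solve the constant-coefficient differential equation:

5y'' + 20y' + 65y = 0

Characteristic equation: 5r² + 20r + 65 = 0
Divide by 5: r² + 4r + 13 = 0
Roots: r = -2 ± 3i (complex conjugates)
General solution: y = e^(-2x)(C₁cos(3x) + C₂sin(3x))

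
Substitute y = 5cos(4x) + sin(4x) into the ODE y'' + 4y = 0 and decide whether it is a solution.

Verification:
y'' = -80cos(4x) - 16sin(4x)
y'' + 4y ≠ 0 (frequency mismatch: got 16 instead of 4)

No, it is not a solution.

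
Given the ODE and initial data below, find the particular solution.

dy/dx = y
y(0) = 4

General solution: y = Ce^x
Applying IC y(0) = 4:
Particular solution: y = 4e^x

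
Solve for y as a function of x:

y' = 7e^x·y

Separating variables and integrating:
ln|y| = 7e^x + C

General solution: y = Ce^(7e^x)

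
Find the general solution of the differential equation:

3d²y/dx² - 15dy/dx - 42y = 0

Characteristic equation: 3r² - 15r - 42 = 0
Divide by 3: r² - 5r - 14 = 0
Roots: r = 7, -2 (distinct real)
General solution: y = C₁e^(7x) + C₂e^(-2x)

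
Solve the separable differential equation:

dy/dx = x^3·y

Separating variables and integrating:
ln|y| = x^4/4 + C

General solution: y = Ce^(x^4/4)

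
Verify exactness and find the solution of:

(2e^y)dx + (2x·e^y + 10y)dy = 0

Verify exactness: ∂M/∂y = ∂N/∂x ✓
Find F(x,y) such that ∂F/∂x = M, ∂F/∂y = N
Solution: 2x·e^y + 5y² = C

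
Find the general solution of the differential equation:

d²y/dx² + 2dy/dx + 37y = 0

Characteristic equation: r² + 2r + 37 = 0
Roots: r = -1 ± 6i (complex conjugates)
General solution: y = e^(-x)(C₁cos(6x) + C₂sin(6x))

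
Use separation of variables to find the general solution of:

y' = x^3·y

Separating variables and integrating:
ln|y| = x^4/4 + C

General solution: y = Ce^(x^4/4)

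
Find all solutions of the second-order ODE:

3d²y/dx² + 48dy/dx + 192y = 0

Characteristic equation: 3r² + 48r + 192 = 0
Divide by 3: r² + 16r + 64 = 0
Factored: (r + 8)² = 0
Repeated root: r = -8
General solution: y = (C₁ + C₂x)e^(-8x)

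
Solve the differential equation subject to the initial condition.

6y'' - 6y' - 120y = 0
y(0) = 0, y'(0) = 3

General solution: y = C₁e^(5x) + C₂e^(-4x)
Applying ICs: C₁ = 1/3, C₂ = -1/3
Particular solution: y = (1/3)e^(5x) - (1/3)e^(-4x)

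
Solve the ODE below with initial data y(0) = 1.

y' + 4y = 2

General solution: y = 1/2 + Ce^(-4x)
Applying y(0) = 1: C = 1 - 1/2 = 1/2
Particular solution: y = 1/2 + (1/2)e^(-4x)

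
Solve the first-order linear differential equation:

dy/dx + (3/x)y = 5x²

Using integrating factor method:

General solution: y = (5/6)x^3 + Cx^(-3)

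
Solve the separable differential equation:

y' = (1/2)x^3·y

Separating variables and integrating:
ln|y| = x^4/8 + C

General solution: y = Ce^(x^4/8)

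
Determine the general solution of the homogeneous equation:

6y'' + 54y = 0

Characteristic equation: 6r² + 54 = 0
Divide by 6: r² + 9 = 0
Roots: r = ±3i (complex conjugates)
General solution: y = C₁cos(3x) + C₂sin(3x)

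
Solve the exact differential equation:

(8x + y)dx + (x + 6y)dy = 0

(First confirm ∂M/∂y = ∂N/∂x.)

Verify exactness: ∂M/∂y = ∂N/∂x ✓
Find F(x,y) such that ∂F/∂x = M, ∂F/∂y = N
Solution: 4x² + xy + 3y² = C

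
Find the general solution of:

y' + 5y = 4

Using integrating factor method:

General solution: y = 4/5 + Ce^(-5x)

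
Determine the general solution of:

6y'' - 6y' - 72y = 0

Characteristic equation: 6r² - 6r - 72 = 0
Divide by 6: r² - r - 12 = 0
Roots: r = 4, -3 (distinct real)
General solution: y = C₁e^(4x) + C₂e^(-3x)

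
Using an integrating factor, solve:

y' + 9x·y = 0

Using integrating factor method:

General solution: y = Ce^(-9x^2/2)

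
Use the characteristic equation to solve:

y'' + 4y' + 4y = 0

Characteristic equation: r² + 4r + 4 = 0
Factored: (r + 2)² = 0
Repeated root: r = -2
General solution: y = (C₁ + C₂x)e^(-2x)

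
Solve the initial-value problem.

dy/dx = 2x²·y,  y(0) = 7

General solution: y = Ce^(2x³/3)
Applying IC y(0) = 7:
Particular solution: y = 7e^(2x³/3)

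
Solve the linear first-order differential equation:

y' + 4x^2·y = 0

Using integrating factor method:

General solution: y = Ce^(-4x^3/3)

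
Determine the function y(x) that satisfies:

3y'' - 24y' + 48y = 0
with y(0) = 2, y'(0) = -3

General solution: y = (C₁ + C₂x)e^(4x)
Repeated root r = 4
Applying ICs: C₁ = 2, C₂ = -11
Particular solution: y = (2 - 11x)e^(4x)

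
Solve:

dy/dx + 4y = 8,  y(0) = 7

General solution: y = 2 + Ce^(-4x)
Applying y(0) = 7: C = 7 - 2 = 5
Particular solution: y = 2 + 5e^(-4x)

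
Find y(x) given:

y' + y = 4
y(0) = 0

General solution: y = 4 + Ce^(-x)
Applying y(0) = 0: C = 0 - 4 = -4
Particular solution: y = 4 - 4e^(-x)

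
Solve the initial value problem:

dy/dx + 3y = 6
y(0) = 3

General solution: y = 2 + Ce^(-3x)
Applying y(0) = 3: C = 3 - 2 = 1
Particular solution: y = 2 + e^(-3x)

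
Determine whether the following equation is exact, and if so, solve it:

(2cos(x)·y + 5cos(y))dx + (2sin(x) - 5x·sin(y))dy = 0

Verify exactness: ∂M/∂y = ∂N/∂x ✓
Find F(x,y) such that ∂F/∂x = M, ∂F/∂y = N
Solution: 2sin(x)·y + 5x·cos(y) = C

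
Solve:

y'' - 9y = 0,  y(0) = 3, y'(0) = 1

General solution: y = C₁e^(3x) + C₂e^(-3x)
Applying ICs: C₁ = 5/3, C₂ = 4/3
Particular solution: y = (5/3)e^(3x) + (4/3)e^(-3x)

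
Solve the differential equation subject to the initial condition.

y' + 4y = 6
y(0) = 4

General solution: y = 3/2 + Ce^(-4x)
Applying y(0) = 4: C = 4 - 3/2 = 5/2
Particular solution: y = 3/2 + (5/2)e^(-4x)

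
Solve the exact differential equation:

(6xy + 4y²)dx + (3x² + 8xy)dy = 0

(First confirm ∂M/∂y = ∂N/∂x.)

Verify exactness: ∂M/∂y = ∂N/∂x ✓
Find F(x,y) such that ∂F/∂x = M, ∂F/∂y = N
Solution: 3x²y + 4xy² = C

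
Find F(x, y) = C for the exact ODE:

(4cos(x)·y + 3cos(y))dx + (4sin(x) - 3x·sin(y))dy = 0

Verify exactness: ∂M/∂y = ∂N/∂x ✓
Find F(x,y) such that ∂F/∂x = M, ∂F/∂y = N
Solution: 4sin(x)·y + 3x·cos(y) = C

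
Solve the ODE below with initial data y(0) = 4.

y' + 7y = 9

General solution: y = 9/7 + Ce^(-7x)
Applying y(0) = 4: C = 4 - 9/7 = 19/7
Particular solution: y = 9/7 + (19/7)e^(-7x)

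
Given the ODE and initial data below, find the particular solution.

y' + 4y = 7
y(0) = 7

General solution: y = 7/4 + Ce^(-4x)
Applying y(0) = 7: C = 7 - 7/4 = 21/4
Particular solution: y = 7/4 + (21/4)e^(-4x)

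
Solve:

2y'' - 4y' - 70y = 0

Characteristic equation: 2r² - 4r - 70 = 0
Divide by 2: r² - 2r - 35 = 0
Roots: r = 7, -5 (distinct real)
General solution: y = C₁e^(7x) + C₂e^(-5x)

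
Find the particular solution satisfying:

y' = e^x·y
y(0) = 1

General solution: y = Ce^(e^x)
Applying IC y(0) = 1:
Particular solution: y = e^(e^x - 1)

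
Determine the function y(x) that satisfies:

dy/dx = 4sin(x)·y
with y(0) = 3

General solution: y = Ce^(-4cos(x))
Applying IC y(0) = 3:
Particular solution: y = 3e^(4(1-cos(x)))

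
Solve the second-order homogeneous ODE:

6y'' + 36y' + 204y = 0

Characteristic equation: 6r² + 36r + 204 = 0
Divide by 6: r² + 6r + 34 = 0
Roots: r = -3 ± 5i (complex conjugates)
General solution: y = e^(-3x)(C₁cos(5x) + C₂sin(5x))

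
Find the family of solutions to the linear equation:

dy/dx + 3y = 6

Using integrating factor method:

General solution: y = 2 + Ce^(-3x)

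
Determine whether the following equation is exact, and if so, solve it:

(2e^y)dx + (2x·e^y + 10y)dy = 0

Verify exactness: ∂M/∂y = ∂N/∂x ✓
Find F(x,y) such that ∂F/∂x = M, ∂F/∂y = N
Solution: 2x·e^y + 5y² = C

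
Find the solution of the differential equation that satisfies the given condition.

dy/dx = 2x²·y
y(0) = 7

General solution: y = Ce^(2x³/3)
Applying IC y(0) = 7:
Particular solution: y = 7e^(2x³/3)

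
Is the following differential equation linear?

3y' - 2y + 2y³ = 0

No. Nonlinear (y³ term)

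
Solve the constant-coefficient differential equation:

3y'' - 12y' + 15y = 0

Characteristic equation: 3r² - 12r + 15 = 0
Divide by 3: r² - 4r + 5 = 0
Roots: r = 2 ± i (complex conjugates)
General solution: y = e^(2x)(C₁cos(x) + C₂sin(x))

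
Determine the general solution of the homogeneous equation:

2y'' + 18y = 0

Characteristic equation: 2r² + 18 = 0
Divide by 2: r² + 9 = 0
Roots: r = ±3i (complex conjugates)
General solution: y = C₁cos(3x) + C₂sin(3x)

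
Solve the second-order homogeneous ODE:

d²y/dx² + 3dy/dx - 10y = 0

Characteristic equation: r² + 3r - 10 = 0
Roots: r = 2, -5 (distinct real)
General solution: y = C₁e^(2x) + C₂e^(-5x)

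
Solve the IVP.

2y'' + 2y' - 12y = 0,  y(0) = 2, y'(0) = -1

General solution: y = C₁e^(2x) + C₂e^(-3x)
Applying ICs: C₁ = 1, C₂ = 1
Particular solution: y = e^(2x) + e^(-3x)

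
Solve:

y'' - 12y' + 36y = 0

Characteristic equation: r² - 12r + 36 = 0
Factored: (r - 6)² = 0
Repeated root: r = 6
General solution: y = (C₁ + C₂x)e^(6x)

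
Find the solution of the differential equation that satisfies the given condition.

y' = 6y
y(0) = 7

General solution: y = Ce^(6x)
Applying IC y(0) = 7:
Particular solution: y = 7e^(6x)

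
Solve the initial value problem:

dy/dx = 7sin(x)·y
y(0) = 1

General solution: y = Ce^(-7cos(x))
Applying IC y(0) = 1:
Particular solution: y = e^(7(1-cos(x)))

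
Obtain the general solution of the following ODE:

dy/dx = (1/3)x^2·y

Separating variables and integrating:
ln|y| = x^3/9 + C

General solution: y = Ce^(x^3/9)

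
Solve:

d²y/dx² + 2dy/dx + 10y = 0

Characteristic equation: r² + 2r + 10 = 0
Roots: r = -1 ± 3i (complex conjugates)
General solution: y = e^(-x)(C₁cos(3x) + C₂sin(3x))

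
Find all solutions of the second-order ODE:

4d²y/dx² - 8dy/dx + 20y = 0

Characteristic equation: 4r² - 8r + 20 = 0
Divide by 4: r² - 2r + 5 = 0
Roots: r = 1 ± 2i (complex conjugates)
General solution: y = e^x(C₁cos(2x) + C₂sin(2x))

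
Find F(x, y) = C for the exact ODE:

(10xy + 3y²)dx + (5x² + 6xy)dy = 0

Verify exactness: ∂M/∂y = ∂N/∂x ✓
Find F(x,y) such that ∂F/∂x = M, ∂F/∂y = N
Solution: 5x²y + 3xy² = C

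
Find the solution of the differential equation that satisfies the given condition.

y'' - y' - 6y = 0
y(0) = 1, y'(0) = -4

General solution: y = C₁e^(3x) + C₂e^(-2x)
Applying ICs: C₁ = -2/5, C₂ = 7/5
Particular solution: y = -(2/5)e^(3x) + (7/5)e^(-2x)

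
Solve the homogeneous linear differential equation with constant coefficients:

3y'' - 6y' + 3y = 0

Characteristic equation: 3r² - 6r + 3 = 0
Divide by 3: r² - 2r + 1 = 0
Factored: (r - 1)² = 0
Repeated root: r = 1
General solution: y = (C₁ + C₂x)e^x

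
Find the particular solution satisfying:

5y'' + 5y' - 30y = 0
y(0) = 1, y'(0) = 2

General solution: y = C₁e^(2x) + C₂e^(-3x)
Applying ICs: C₁ = 1, C₂ = 0
Particular solution: y = e^(2x)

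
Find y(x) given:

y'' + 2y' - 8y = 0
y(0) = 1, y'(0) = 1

General solution: y = C₁e^(2x) + C₂e^(-4x)
Applying ICs: C₁ = 5/6, C₂ = 1/6
Particular solution: y = (5/6)e^(2x) + (1/6)e^(-4x)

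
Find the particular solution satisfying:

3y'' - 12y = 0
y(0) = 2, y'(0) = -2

General solution: y = C₁e^(2x) + C₂e^(-2x)
Applying ICs: C₁ = 1/2, C₂ = 3/2
Particular solution: y = (1/2)e^(2x) + (3/2)e^(-2x)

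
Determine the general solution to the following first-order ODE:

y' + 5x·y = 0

Using integrating factor method:

General solution: y = Ce^(-5x^2/2)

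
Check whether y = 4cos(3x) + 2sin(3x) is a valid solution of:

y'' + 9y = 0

Verification:
y'' = -36cos(3x) - 18sin(3x)
y'' + 9y = 0 ✓

Yes, it is a solution.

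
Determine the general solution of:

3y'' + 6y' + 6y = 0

Characteristic equation: 3r² + 6r + 6 = 0
Divide by 3: r² + 2r + 2 = 0
Roots: r = -1 ± i (complex conjugates)
General solution: y = e^(-x)(C₁cos(x) + C₂sin(x))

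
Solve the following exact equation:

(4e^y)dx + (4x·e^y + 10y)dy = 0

Verify exactness: ∂M/∂y = ∂N/∂x ✓
Find F(x,y) such that ∂F/∂x = M, ∂F/∂y = N
Solution: 4x·e^y + 5y² = C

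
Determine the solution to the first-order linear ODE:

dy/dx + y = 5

Using integrating factor method:

General solution: y = 5 + Ce^(-x)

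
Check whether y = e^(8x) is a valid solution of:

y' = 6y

Verification:
y = e^(8x)
y' = 8e^(8x)
But 6y = 6e^(8x)
y' ≠ 6y — the derivative does not match

No, it is not a solution.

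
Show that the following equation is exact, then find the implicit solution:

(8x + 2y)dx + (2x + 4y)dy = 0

Verify exactness: ∂M/∂y = ∂N/∂x ✓
Find F(x,y) such that ∂F/∂x = M, ∂F/∂y = N
Solution: 4x² + 2xy + 2y² = C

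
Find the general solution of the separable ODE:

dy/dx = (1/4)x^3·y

Separating variables and integrating:
ln|y| = x^4/16 + C

General solution: y = Ce^(x^4/16)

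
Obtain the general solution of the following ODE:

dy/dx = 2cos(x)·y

Separating variables and integrating:
ln|y| = 2sin(x) + C

General solution: y = Ce^(2sin(x))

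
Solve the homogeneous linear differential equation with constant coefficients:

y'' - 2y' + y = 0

Characteristic equation: r² - 2r + 1 = 0
Factored: (r - 1)² = 0
Repeated root: r = 1
General solution: y = (C₁ + C₂x)e^x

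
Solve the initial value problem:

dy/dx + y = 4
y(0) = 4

General solution: y = 4 + Ce^(-x)
Applying y(0) = 4: C = 4 - 4 = 0
Particular solution: y = 4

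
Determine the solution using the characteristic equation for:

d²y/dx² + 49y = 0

Characteristic equation: r² + 49 = 0
Roots: r = ±7i (complex conjugates)
General solution: y = C₁cos(7x) + C₂sin(7x)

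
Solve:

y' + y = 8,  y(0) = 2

General solution: y = 8 + Ce^(-x)
Applying y(0) = 2: C = 2 - 8 = -6
Particular solution: y = 8 - 6e^(-x)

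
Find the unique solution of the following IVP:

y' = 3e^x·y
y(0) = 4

General solution: y = Ce^(3e^x)
Applying IC y(0) = 4:
Particular solution: y = 4e^(3(e^x - 1))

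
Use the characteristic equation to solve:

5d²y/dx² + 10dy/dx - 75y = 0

Characteristic equation: 5r² + 10r - 75 = 0
Divide by 5: r² + 2r - 15 = 0
Roots: r = 3, -5 (distinct real)
General solution: y = C₁e^(3x) + C₂e^(-5x)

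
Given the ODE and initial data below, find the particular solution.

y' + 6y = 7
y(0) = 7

General solution: y = 7/6 + Ce^(-6x)
Applying y(0) = 7: C = 7 - 7/6 = 35/6
Particular solution: y = 7/6 + (35/6)e^(-6x)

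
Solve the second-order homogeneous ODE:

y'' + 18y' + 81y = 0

Characteristic equation: r² + 18r + 81 = 0
Factored: (r + 9)² = 0
Repeated root: r = -9
General solution: y = (C₁ + C₂x)e^(-9x)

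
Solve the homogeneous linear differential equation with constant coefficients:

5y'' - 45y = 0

Characteristic equation: 5r² - 45 = 0
Divide by 5: r² - 9 = 0
Roots: r = 3, -3 (distinct real)
General solution: y = C₁e^(3x) + C₂e^(-3x)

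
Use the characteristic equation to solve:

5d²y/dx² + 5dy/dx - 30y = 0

Characteristic equation: 5r² + 5r - 30 = 0
Divide by 5: r² + r - 6 = 0
Roots: r = 2, -3 (distinct real)
General solution: y = C₁e^(2x) + C₂e^(-3x)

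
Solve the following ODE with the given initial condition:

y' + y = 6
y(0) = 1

General solution: y = 6 + Ce^(-x)
Applying y(0) = 1: C = 1 - 6 = -5
Particular solution: y = 6 - 5e^(-x)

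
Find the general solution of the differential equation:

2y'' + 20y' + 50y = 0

Characteristic equation: 2r² + 20r + 50 = 0
Divide by 2: r² + 10r + 25 = 0
Factored: (r + 5)² = 0
Repeated root: r = -5
General solution: y = (C₁ + C₂x)e^(-5x)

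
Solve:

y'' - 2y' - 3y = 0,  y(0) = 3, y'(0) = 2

General solution: y = C₁e^(3x) + C₂e^(-x)
Applying ICs: C₁ = 5/4, C₂ = 7/4
Particular solution: y = (5/4)e^(3x) + (7/4)e^(-x)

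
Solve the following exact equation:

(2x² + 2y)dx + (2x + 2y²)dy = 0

Verify exactness: ∂M/∂y = ∂N/∂x ✓
Find F(x,y) such that ∂F/∂x = M, ∂F/∂y = N
Solution: 2x³/3 + 2xy + 2y³/3 = C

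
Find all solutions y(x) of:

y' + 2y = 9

Using integrating factor method:

General solution: y = 9/2 + Ce^(-2x)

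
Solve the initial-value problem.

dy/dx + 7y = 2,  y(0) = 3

General solution: y = 2/7 + Ce^(-7x)
Applying y(0) = 3: C = 3 - 2/7 = 19/7
Particular solution: y = 2/7 + (19/7)e^(-7x)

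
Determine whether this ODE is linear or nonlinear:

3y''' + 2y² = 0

Nonlinear (y² term)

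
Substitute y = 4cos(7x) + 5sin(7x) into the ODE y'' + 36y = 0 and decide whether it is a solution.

Verification:
y'' = -196cos(7x) - 245sin(7x)
y'' + 36y ≠ 0 (frequency mismatch: got 49 instead of 36)

No, it is not a solution.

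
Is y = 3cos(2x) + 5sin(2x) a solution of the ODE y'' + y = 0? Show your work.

Verification:
y'' = -12cos(2x) - 20sin(2x)
y'' + y ≠ 0 (frequency mismatch: got 4 instead of 1)

No, it is not a solution.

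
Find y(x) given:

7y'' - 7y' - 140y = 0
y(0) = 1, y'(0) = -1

General solution: y = C₁e^(5x) + C₂e^(-4x)
Applying ICs: C₁ = 1/3, C₂ = 2/3
Particular solution: y = (1/3)e^(5x) + (2/3)e^(-4x)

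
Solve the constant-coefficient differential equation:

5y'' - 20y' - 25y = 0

Characteristic equation: 5r² - 20r - 25 = 0
Divide by 5: r² - 4r - 5 = 0
Roots: r = 5, -1 (distinct real)
General solution: y = C₁e^(5x) + C₂e^(-x)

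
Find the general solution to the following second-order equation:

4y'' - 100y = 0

Characteristic equation: 4r² - 100 = 0
Divide by 4: r² - 25 = 0
Roots: r = 5, -5 (distinct real)
General solution: y = C₁e^(5x) + C₂e^(-5x)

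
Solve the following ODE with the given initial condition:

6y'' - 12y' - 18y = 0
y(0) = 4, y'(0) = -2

General solution: y = C₁e^(3x) + C₂e^(-x)
Applying ICs: C₁ = 1/2, C₂ = 7/2
Particular solution: y = (1/2)e^(3x) + (7/2)e^(-x)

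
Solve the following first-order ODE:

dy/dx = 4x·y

Separating variables and integrating:
ln|y| = 2x^2 + C

General solution: y = Ce^(2x^2)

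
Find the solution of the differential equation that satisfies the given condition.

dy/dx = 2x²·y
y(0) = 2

General solution: y = Ce^(2x³/3)
Applying IC y(0) = 2:
Particular solution: y = 2e^(2x³/3)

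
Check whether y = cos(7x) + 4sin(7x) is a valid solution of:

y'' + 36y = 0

Verification:
y'' = -49cos(7x) - 196sin(7x)
y'' + 36y ≠ 0 (frequency mismatch: got 49 instead of 36)

No, it is not a solution.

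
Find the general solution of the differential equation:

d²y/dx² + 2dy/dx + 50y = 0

Characteristic equation: r² + 2r + 50 = 0
Roots: r = -1 ± 7i (complex conjugates)
General solution: y = e^(-x)(C₁cos(7x) + C₂sin(7x))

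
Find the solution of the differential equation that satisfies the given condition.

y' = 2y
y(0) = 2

General solution: y = Ce^(2x)
Applying IC y(0) = 2:
Particular solution: y = 2e^(2x)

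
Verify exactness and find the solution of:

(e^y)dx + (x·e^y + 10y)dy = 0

Verify exactness: ∂M/∂y = ∂N/∂x ✓
Find F(x,y) such that ∂F/∂x = M, ∂F/∂y = N
Solution: x·e^y + 5y² = C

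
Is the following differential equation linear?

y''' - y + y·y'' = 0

No. Nonlinear (y·y'' term)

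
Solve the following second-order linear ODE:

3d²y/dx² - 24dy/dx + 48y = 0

Characteristic equation: 3r² - 24r + 48 = 0
Divide by 3: r² - 8r + 16 = 0
Factored: (r - 4)² = 0
Repeated root: r = 4
General solution: y = (C₁ + C₂x)e^(4x)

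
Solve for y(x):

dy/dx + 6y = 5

Using integrating factor method:

General solution: y = 5/6 + Ce^(-6x)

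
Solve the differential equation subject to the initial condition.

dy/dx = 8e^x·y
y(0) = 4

General solution: y = Ce^(8e^x)
Applying IC y(0) = 4:
Particular solution: y = 4e^(8(e^x - 1))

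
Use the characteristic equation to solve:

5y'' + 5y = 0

Characteristic equation: 5r² + 5 = 0
Divide by 5: r² + 1 = 0
Roots: r = ±i (complex conjugates)
General solution: y = C₁cos(x) + C₂sin(x)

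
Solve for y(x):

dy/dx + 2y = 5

Using integrating factor method:

General solution: y = 5/2 + Ce^(-2x)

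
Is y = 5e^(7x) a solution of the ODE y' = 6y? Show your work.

Verification:
y = 5e^(7x)
y' = 35e^(7x)
But 6y = 30e^(7x)
y' ≠ 6y — the derivative does not match

No, it is not a solution.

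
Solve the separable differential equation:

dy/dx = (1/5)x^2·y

Separating variables and integrating:
ln|y| = x^3/15 + C

General solution: y = Ce^(x^3/15)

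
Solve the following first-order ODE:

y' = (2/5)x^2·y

Separating variables and integrating:
ln|y| = 2x^3/15 + C

General solution: y = Ce^(2x^3/15)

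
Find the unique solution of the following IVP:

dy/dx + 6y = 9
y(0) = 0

General solution: y = 3/2 + Ce^(-6x)
Applying y(0) = 0: C = 0 - 3/2 = -3/2
Particular solution: y = 3/2 - (3/2)e^(-6x)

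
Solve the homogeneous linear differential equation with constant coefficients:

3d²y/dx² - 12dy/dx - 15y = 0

Characteristic equation: 3r² - 12r - 15 = 0
Divide by 3: r² - 4r - 5 = 0
Roots: r = 5, -1 (distinct real)
General solution: y = C₁e^(5x) + C₂e^(-x)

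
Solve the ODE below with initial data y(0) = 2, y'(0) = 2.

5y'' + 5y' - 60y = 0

General solution: y = C₁e^(3x) + C₂e^(-4x)
Applying ICs: C₁ = 10/7, C₂ = 4/7
Particular solution: y = (10/7)e^(3x) + (4/7)e^(-4x)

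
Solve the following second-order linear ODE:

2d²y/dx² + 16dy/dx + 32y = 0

Characteristic equation: 2r² + 16r + 32 = 0
Divide by 2: r² + 8r + 16 = 0
Factored: (r + 4)² = 0
Repeated root: r = -4
General solution: y = (C₁ + C₂x)e^(-4x)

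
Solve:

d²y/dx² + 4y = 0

Characteristic equation: r² + 4 = 0
Roots: r = ±2i (complex conjugates)
General solution: y = C₁cos(2x) + C₂sin(2x)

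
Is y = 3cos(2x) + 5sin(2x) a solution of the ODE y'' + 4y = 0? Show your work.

Verification:
y'' = -12cos(2x) - 20sin(2x)
y'' + 4y = 0 ✓

Yes, it is a solution.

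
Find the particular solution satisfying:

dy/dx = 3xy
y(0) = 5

General solution: y = Ce^(3x²/2)
Applying IC y(0) = 5:
Particular solution: y = 5e^(3x²/2)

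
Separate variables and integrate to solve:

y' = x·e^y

Separating variables and integrating:
-e^(-y) = x²/2 + C

General solution: y = -ln(C - x²/2)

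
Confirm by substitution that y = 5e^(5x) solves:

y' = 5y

Verification:
y = 5e^(5x)
y' = 25e^(5x)
5y = 25e^(5x)
y' = 5y ✓

Yes, it is a solution.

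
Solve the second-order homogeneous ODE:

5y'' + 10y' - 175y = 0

Characteristic equation: 5r² + 10r - 175 = 0
Divide by 5: r² + 2r - 35 = 0
Roots: r = 5, -7 (distinct real)
General solution: y = C₁e^(5x) + C₂e^(-7x)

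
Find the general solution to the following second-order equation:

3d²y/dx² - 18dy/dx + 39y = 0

Characteristic equation: 3r² - 18r + 39 = 0
Divide by 3: r² - 6r + 13 = 0
Roots: r = 3 ± 2i (complex conjugates)
General solution: y = e^(3x)(C₁cos(2x) + C₂sin(2x))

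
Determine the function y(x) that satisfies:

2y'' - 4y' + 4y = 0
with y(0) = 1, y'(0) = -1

General solution: y = e^x(C₁cos(x) + C₂sin(x))
Complex roots r = 1 ± i
Applying ICs: C₁ = 1, C₂ = -2
Particular solution: y = e^x(cos(x) - 2sin(x))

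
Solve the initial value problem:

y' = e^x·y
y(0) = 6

General solution: y = Ce^(e^x)
Applying IC y(0) = 6:
Particular solution: y = 6e^(e^x - 1)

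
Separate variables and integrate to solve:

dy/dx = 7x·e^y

Separating variables and integrating:
-e^(-y) = 7x²/2 + C

General solution: y = -ln(C - 7x²/2)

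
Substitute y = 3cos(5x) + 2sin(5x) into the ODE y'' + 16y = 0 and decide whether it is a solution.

Verification:
y'' = -75cos(5x) - 50sin(5x)
y'' + 16y ≠ 0 (frequency mismatch: got 25 instead of 16)

No, it is not a solution.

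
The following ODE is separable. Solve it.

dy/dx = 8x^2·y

Separating variables and integrating:
ln|y| = 8x^3/3 + C

General solution: y = Ce^(8x^3/3)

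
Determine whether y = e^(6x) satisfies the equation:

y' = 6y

Verification:
y = e^(6x)
y' = 6e^(6x)
6y = 6e^(6x)
y' = 6y ✓

Yes, it is a solution.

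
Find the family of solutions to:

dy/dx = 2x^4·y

Separating variables and integrating:
ln|y| = 2x^5/5 + C

General solution: y = Ce^(2x^5/5)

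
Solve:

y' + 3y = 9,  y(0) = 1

General solution: y = 3 + Ce^(-3x)
Applying y(0) = 1: C = 1 - 3 = -2
Particular solution: y = 3 - 2e^(-3x)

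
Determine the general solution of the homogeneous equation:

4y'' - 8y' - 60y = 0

Characteristic equation: 4r² - 8r - 60 = 0
Divide by 4: r² - 2r - 15 = 0
Roots: r = 5, -3 (distinct real)
General solution: y = C₁e^(5x) + C₂e^(-3x)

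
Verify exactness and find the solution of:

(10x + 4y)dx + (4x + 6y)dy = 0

Verify exactness: ∂M/∂y = ∂N/∂x ✓
Find F(x,y) such that ∂F/∂x = M, ∂F/∂y = N
Solution: 5x² + 4xy + 3y² = C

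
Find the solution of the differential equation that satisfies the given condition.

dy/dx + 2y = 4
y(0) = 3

General solution: y = 2 + Ce^(-2x)
Applying y(0) = 3: C = 3 - 2 = 1
Particular solution: y = 2 + e^(-2x)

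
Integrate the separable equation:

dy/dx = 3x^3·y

Separating variables and integrating:
ln|y| = 3x^4/4 + C

General solution: y = Ce^(3x^4/4)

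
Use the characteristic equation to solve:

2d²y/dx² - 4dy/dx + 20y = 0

Characteristic equation: 2r² - 4r + 20 = 0
Divide by 2: r² - 2r + 10 = 0
Roots: r = 1 ± 3i (complex conjugates)
General solution: y = e^x(C₁cos(3x) + C₂sin(3x))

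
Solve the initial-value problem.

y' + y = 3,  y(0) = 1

General solution: y = 3 + Ce^(-x)
Applying y(0) = 1: C = 1 - 3 = -2
Particular solution: y = 3 - 2e^(-x)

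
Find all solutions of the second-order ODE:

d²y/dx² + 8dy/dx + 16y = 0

Characteristic equation: r² + 8r + 16 = 0
Factored: (r + 4)² = 0
Repeated root: r = -4
General solution: y = (C₁ + C₂x)e^(-4x)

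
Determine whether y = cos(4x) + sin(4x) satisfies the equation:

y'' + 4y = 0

Verification:
y'' = -16cos(4x) - 16sin(4x)
y'' + 4y ≠ 0 (frequency mismatch: got 16 instead of 4)

No, it is not a solution.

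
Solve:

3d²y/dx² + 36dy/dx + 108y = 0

Characteristic equation: 3r² + 36r + 108 = 0
Divide by 3: r² + 12r + 36 = 0
Factored: (r + 6)² = 0
Repeated root: r = -6
General solution: y = (C₁ + C₂x)e^(-6x)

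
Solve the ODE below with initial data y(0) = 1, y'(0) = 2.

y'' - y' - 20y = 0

General solution: y = C₁e^(5x) + C₂e^(-4x)
Applying ICs: C₁ = 2/3, C₂ = 1/3
Particular solution: y = (2/3)e^(5x) + (1/3)e^(-4x)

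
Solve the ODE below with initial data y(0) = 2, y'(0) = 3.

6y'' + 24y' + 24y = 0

General solution: y = (C₁ + C₂x)e^(-2x)
Repeated root r = -2
Applying ICs: C₁ = 2, C₂ = 7
Particular solution: y = (2 + 7x)e^(-2x)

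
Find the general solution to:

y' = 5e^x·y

Separating variables and integrating:
ln|y| = 5e^x + C

General solution: y = Ce^(5e^x)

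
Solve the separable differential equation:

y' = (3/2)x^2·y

Separating variables and integrating:
ln|y| = x^3/2 + C

General solution: y = Ce^(x^3/2)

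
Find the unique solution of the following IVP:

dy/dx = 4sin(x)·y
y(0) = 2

General solution: y = Ce^(-4cos(x))
Applying IC y(0) = 2:
Particular solution: y = 2e^(4(1-cos(x)))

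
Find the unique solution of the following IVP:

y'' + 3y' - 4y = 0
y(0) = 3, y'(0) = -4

General solution: y = C₁e^x + C₂e^(-4x)
Applying ICs: C₁ = 8/5, C₂ = 7/5
Particular solution: y = (8/5)e^x + (7/5)e^(-4x)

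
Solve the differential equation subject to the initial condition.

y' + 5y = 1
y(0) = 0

General solution: y = 1/5 + Ce^(-5x)
Applying y(0) = 0: C = 0 - 1/5 = -1/5
Particular solution: y = 1/5 - (1/5)e^(-5x)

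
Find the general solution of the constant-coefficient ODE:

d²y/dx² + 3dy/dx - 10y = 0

Characteristic equation: r² + 3r - 10 = 0
Roots: r = 2, -5 (distinct real)
General solution: y = C₁e^(2x) + C₂e^(-5x)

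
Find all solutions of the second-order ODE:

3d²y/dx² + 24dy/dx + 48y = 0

Characteristic equation: 3r² + 24r + 48 = 0
Divide by 3: r² + 8r + 16 = 0
Factored: (r + 4)² = 0
Repeated root: r = -4
General solution: y = (C₁ + C₂x)e^(-4x)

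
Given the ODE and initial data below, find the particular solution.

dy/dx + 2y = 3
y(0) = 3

General solution: y = 3/2 + Ce^(-2x)
Applying y(0) = 3: C = 3 - 3/2 = 3/2
Particular solution: y = 3/2 + (3/2)e^(-2x)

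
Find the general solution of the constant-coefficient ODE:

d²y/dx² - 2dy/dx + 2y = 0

Characteristic equation: r² - 2r + 2 = 0
Roots: r = 1 ± i (complex conjugates)
General solution: y = e^x(C₁cos(x) + C₂sin(x))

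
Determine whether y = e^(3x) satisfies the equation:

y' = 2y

Verification:
y = e^(3x)
y' = 3e^(3x)
But 2y = 2e^(3x)
y' ≠ 2y — the derivative does not match

No, it is not a solution.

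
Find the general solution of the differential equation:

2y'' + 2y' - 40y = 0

Characteristic equation: 2r² + 2r - 40 = 0
Divide by 2: r² + r - 20 = 0
Roots: r = 4, -5 (distinct real)
General solution: y = C₁e^(4x) + C₂e^(-5x)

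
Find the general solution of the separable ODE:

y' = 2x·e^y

Separating variables and integrating:
-e^(-y) = x² + C

General solution: y = -ln(C - x²)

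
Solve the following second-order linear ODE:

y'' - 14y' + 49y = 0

Characteristic equation: r² - 14r + 49 = 0
Factored: (r - 7)² = 0
Repeated root: r = 7
General solution: y = (C₁ + C₂x)e^(7x)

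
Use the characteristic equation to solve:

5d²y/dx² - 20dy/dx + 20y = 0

Characteristic equation: 5r² - 20r + 20 = 0
Divide by 5: r² - 4r + 4 = 0
Factored: (r - 2)² = 0
Repeated root: r = 2
General solution: y = (C₁ + C₂x)e^(2x)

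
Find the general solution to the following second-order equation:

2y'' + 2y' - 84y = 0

Characteristic equation: 2r² + 2r - 84 = 0
Divide by 2: r² + r - 42 = 0
Roots: r = 6, -7 (distinct real)
General solution: y = C₁e^(6x) + C₂e^(-7x)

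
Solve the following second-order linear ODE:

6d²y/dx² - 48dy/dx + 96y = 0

Characteristic equation: 6r² - 48r + 96 = 0
Divide by 6: r² - 8r + 16 = 0
Factored: (r - 4)² = 0
Repeated root: r = 4
General solution: y = (C₁ + C₂x)e^(4x)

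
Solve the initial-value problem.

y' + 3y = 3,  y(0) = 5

General solution: y = 1 + Ce^(-3x)
Applying y(0) = 5: C = 5 - 1 = 4
Particular solution: y = 1 + 4e^(-3x)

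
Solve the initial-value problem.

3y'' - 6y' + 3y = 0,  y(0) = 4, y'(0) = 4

General solution: y = (C₁ + C₂x)e^x
Repeated root r = 1
Applying ICs: C₁ = 4, C₂ = 0
Particular solution: y = 4e^x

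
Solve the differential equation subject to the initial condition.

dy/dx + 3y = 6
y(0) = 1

General solution: y = 2 + Ce^(-3x)
Applying y(0) = 1: C = 1 - 2 = -1
Particular solution: y = 2 - e^(-3x)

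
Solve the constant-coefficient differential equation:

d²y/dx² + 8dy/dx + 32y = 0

Characteristic equation: r² + 8r + 32 = 0
Roots: r = -4 ± 4i (complex conjugates)
General solution: y = e^(-4x)(C₁cos(4x) + C₂sin(4x))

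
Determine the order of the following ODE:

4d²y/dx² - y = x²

The order is 2 (highest derivative is of order 2).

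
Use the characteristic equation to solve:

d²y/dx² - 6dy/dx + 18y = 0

Characteristic equation: r² - 6r + 18 = 0
Roots: r = 3 ± 3i (complex conjugates)
General solution: y = e^(3x)(C₁cos(3x) + C₂sin(3x))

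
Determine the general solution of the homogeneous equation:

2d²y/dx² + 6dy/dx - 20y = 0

Characteristic equation: 2r² + 6r - 20 = 0
Divide by 2: r² + 3r - 10 = 0
Roots: r = 2, -5 (distinct real)
General solution: y = C₁e^(2x) + C₂e^(-5x)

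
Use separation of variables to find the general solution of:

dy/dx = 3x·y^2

Separating variables and integrating:
-1/y = 3x^2/2 + C

General solution: y^-1 = (-3/2)x^2 + C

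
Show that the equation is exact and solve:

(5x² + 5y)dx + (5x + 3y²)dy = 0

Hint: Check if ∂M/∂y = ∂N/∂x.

Verify exactness: ∂M/∂y = ∂N/∂x ✓
Find F(x,y) such that ∂F/∂x = M, ∂F/∂y = N
Solution: 5x³/3 + 5xy + y³ = C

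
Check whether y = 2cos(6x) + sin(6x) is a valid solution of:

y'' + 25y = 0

Verification:
y'' = -72cos(6x) - 36sin(6x)
y'' + 25y ≠ 0 (frequency mismatch: got 36 instead of 25)

No, it is not a solution.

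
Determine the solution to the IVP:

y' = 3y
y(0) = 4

General solution: y = Ce^(3x)
Applying IC y(0) = 4:
Particular solution: y = 4e^(3x)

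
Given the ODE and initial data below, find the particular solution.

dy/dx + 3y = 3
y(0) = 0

General solution: y = 1 + Ce^(-3x)
Applying y(0) = 0: C = 0 - 1 = -1
Particular solution: y = 1 - e^(-3x)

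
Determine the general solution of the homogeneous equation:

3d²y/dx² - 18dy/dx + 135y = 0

Characteristic equation: 3r² - 18r + 135 = 0
Divide by 3: r² - 6r + 45 = 0
Roots: r = 3 ± 6i (complex conjugates)
General solution: y = e^(3x)(C₁cos(6x) + C₂sin(6x))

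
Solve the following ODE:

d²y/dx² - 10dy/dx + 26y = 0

Characteristic equation: r² - 10r + 26 = 0
Roots: r = 5 ± i (complex conjugates)
General solution: y = e^(5x)(C₁cos(x) + C₂sin(x))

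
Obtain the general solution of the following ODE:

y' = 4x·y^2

Separating variables and integrating:
-1/y = 2x^2 + C

General solution: y^-1 = -2x^2 + C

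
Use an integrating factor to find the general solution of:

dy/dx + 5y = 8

Using integrating factor method:

General solution: y = 8/5 + Ce^(-5x)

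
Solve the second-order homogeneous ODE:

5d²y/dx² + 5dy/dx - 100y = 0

Characteristic equation: 5r² + 5r - 100 = 0
Divide by 5: r² + r - 20 = 0
Roots: r = 4, -5 (distinct real)
General solution: y = C₁e^(4x) + C₂e^(-5x)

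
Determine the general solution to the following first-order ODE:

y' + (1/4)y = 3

Using integrating factor method:

General solution: y = 12 + Ce^(-x/4)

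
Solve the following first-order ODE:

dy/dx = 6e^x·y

Separating variables and integrating:
ln|y| = 6e^x + C

General solution: y = Ce^(6e^x)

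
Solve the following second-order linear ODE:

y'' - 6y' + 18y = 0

Characteristic equation: r² - 6r + 18 = 0
Roots: r = 3 ± 3i (complex conjugates)
General solution: y = e^(3x)(C₁cos(3x) + C₂sin(3x))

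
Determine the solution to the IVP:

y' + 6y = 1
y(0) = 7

General solution: y = 1/6 + Ce^(-6x)
Applying y(0) = 7: C = 7 - 1/6 = 41/6
Particular solution: y = 1/6 + (41/6)e^(-6x)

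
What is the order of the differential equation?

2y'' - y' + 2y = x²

The order is 2 (highest derivative is of order 2).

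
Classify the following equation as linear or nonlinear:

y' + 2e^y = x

Nonlinear (e^y is nonlinear in y)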